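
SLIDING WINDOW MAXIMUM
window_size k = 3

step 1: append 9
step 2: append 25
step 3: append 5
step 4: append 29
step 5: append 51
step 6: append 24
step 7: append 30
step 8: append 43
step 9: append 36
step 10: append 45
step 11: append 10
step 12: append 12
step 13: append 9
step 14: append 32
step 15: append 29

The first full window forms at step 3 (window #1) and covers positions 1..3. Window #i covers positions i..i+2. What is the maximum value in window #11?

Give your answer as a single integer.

Answer: 12

Derivation:
step 1: append 9 -> window=[9] (not full yet)
step 2: append 25 -> window=[9, 25] (not full yet)
step 3: append 5 -> window=[9, 25, 5] -> max=25
step 4: append 29 -> window=[25, 5, 29] -> max=29
step 5: append 51 -> window=[5, 29, 51] -> max=51
step 6: append 24 -> window=[29, 51, 24] -> max=51
step 7: append 30 -> window=[51, 24, 30] -> max=51
step 8: append 43 -> window=[24, 30, 43] -> max=43
step 9: append 36 -> window=[30, 43, 36] -> max=43
step 10: append 45 -> window=[43, 36, 45] -> max=45
step 11: append 10 -> window=[36, 45, 10] -> max=45
step 12: append 12 -> window=[45, 10, 12] -> max=45
step 13: append 9 -> window=[10, 12, 9] -> max=12
Window #11 max = 12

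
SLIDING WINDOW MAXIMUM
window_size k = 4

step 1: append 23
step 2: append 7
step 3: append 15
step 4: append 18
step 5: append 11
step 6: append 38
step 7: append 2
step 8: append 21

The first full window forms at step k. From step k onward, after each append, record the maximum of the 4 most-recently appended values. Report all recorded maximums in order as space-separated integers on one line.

Answer: 23 18 38 38 38

Derivation:
step 1: append 23 -> window=[23] (not full yet)
step 2: append 7 -> window=[23, 7] (not full yet)
step 3: append 15 -> window=[23, 7, 15] (not full yet)
step 4: append 18 -> window=[23, 7, 15, 18] -> max=23
step 5: append 11 -> window=[7, 15, 18, 11] -> max=18
step 6: append 38 -> window=[15, 18, 11, 38] -> max=38
step 7: append 2 -> window=[18, 11, 38, 2] -> max=38
step 8: append 21 -> window=[11, 38, 2, 21] -> max=38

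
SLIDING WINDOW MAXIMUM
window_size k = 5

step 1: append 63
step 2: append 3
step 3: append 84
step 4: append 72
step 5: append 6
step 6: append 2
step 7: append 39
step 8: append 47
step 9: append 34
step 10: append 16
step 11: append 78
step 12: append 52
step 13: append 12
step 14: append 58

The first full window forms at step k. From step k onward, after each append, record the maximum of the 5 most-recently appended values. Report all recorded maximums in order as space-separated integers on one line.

step 1: append 63 -> window=[63] (not full yet)
step 2: append 3 -> window=[63, 3] (not full yet)
step 3: append 84 -> window=[63, 3, 84] (not full yet)
step 4: append 72 -> window=[63, 3, 84, 72] (not full yet)
step 5: append 6 -> window=[63, 3, 84, 72, 6] -> max=84
step 6: append 2 -> window=[3, 84, 72, 6, 2] -> max=84
step 7: append 39 -> window=[84, 72, 6, 2, 39] -> max=84
step 8: append 47 -> window=[72, 6, 2, 39, 47] -> max=72
step 9: append 34 -> window=[6, 2, 39, 47, 34] -> max=47
step 10: append 16 -> window=[2, 39, 47, 34, 16] -> max=47
step 11: append 78 -> window=[39, 47, 34, 16, 78] -> max=78
step 12: append 52 -> window=[47, 34, 16, 78, 52] -> max=78
step 13: append 12 -> window=[34, 16, 78, 52, 12] -> max=78
step 14: append 58 -> window=[16, 78, 52, 12, 58] -> max=78

Answer: 84 84 84 72 47 47 78 78 78 78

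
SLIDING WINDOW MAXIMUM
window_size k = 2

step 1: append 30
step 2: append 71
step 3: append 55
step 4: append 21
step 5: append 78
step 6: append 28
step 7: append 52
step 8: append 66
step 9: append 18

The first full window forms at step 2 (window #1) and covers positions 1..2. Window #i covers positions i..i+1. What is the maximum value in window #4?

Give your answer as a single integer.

Answer: 78

Derivation:
step 1: append 30 -> window=[30] (not full yet)
step 2: append 71 -> window=[30, 71] -> max=71
step 3: append 55 -> window=[71, 55] -> max=71
step 4: append 21 -> window=[55, 21] -> max=55
step 5: append 78 -> window=[21, 78] -> max=78
Window #4 max = 78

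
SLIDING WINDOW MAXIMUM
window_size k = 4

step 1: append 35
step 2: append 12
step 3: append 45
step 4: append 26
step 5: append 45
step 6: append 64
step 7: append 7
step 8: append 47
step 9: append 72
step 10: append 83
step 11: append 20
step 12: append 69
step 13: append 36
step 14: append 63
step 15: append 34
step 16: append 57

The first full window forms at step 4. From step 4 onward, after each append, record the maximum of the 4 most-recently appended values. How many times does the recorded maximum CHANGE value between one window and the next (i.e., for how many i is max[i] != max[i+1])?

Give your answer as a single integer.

Answer: 5

Derivation:
step 1: append 35 -> window=[35] (not full yet)
step 2: append 12 -> window=[35, 12] (not full yet)
step 3: append 45 -> window=[35, 12, 45] (not full yet)
step 4: append 26 -> window=[35, 12, 45, 26] -> max=45
step 5: append 45 -> window=[12, 45, 26, 45] -> max=45
step 6: append 64 -> window=[45, 26, 45, 64] -> max=64
step 7: append 7 -> window=[26, 45, 64, 7] -> max=64
step 8: append 47 -> window=[45, 64, 7, 47] -> max=64
step 9: append 72 -> window=[64, 7, 47, 72] -> max=72
step 10: append 83 -> window=[7, 47, 72, 83] -> max=83
step 11: append 20 -> window=[47, 72, 83, 20] -> max=83
step 12: append 69 -> window=[72, 83, 20, 69] -> max=83
step 13: append 36 -> window=[83, 20, 69, 36] -> max=83
step 14: append 63 -> window=[20, 69, 36, 63] -> max=69
step 15: append 34 -> window=[69, 36, 63, 34] -> max=69
step 16: append 57 -> window=[36, 63, 34, 57] -> max=63
Recorded maximums: 45 45 64 64 64 72 83 83 83 83 69 69 63
Changes between consecutive maximums: 5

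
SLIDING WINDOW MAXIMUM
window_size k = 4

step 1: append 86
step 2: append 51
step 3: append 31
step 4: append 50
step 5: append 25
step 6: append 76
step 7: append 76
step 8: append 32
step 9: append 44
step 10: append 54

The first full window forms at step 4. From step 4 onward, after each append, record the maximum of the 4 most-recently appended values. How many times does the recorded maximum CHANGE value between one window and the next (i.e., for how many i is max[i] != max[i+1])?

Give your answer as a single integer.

step 1: append 86 -> window=[86] (not full yet)
step 2: append 51 -> window=[86, 51] (not full yet)
step 3: append 31 -> window=[86, 51, 31] (not full yet)
step 4: append 50 -> window=[86, 51, 31, 50] -> max=86
step 5: append 25 -> window=[51, 31, 50, 25] -> max=51
step 6: append 76 -> window=[31, 50, 25, 76] -> max=76
step 7: append 76 -> window=[50, 25, 76, 76] -> max=76
step 8: append 32 -> window=[25, 76, 76, 32] -> max=76
step 9: append 44 -> window=[76, 76, 32, 44] -> max=76
step 10: append 54 -> window=[76, 32, 44, 54] -> max=76
Recorded maximums: 86 51 76 76 76 76 76
Changes between consecutive maximums: 2

Answer: 2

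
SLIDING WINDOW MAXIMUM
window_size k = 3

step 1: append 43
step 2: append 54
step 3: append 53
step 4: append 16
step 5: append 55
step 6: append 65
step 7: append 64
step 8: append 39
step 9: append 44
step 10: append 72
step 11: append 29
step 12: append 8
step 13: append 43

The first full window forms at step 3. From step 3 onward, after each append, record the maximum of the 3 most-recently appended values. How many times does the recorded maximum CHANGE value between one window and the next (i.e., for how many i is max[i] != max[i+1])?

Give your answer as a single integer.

step 1: append 43 -> window=[43] (not full yet)
step 2: append 54 -> window=[43, 54] (not full yet)
step 3: append 53 -> window=[43, 54, 53] -> max=54
step 4: append 16 -> window=[54, 53, 16] -> max=54
step 5: append 55 -> window=[53, 16, 55] -> max=55
step 6: append 65 -> window=[16, 55, 65] -> max=65
step 7: append 64 -> window=[55, 65, 64] -> max=65
step 8: append 39 -> window=[65, 64, 39] -> max=65
step 9: append 44 -> window=[64, 39, 44] -> max=64
step 10: append 72 -> window=[39, 44, 72] -> max=72
step 11: append 29 -> window=[44, 72, 29] -> max=72
step 12: append 8 -> window=[72, 29, 8] -> max=72
step 13: append 43 -> window=[29, 8, 43] -> max=43
Recorded maximums: 54 54 55 65 65 65 64 72 72 72 43
Changes between consecutive maximums: 5

Answer: 5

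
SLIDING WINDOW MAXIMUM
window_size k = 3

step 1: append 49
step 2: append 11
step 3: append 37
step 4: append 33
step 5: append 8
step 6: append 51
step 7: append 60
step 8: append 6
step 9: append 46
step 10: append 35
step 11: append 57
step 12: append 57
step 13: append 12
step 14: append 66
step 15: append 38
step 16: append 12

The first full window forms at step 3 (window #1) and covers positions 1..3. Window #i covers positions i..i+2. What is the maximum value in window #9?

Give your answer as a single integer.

Answer: 57

Derivation:
step 1: append 49 -> window=[49] (not full yet)
step 2: append 11 -> window=[49, 11] (not full yet)
step 3: append 37 -> window=[49, 11, 37] -> max=49
step 4: append 33 -> window=[11, 37, 33] -> max=37
step 5: append 8 -> window=[37, 33, 8] -> max=37
step 6: append 51 -> window=[33, 8, 51] -> max=51
step 7: append 60 -> window=[8, 51, 60] -> max=60
step 8: append 6 -> window=[51, 60, 6] -> max=60
step 9: append 46 -> window=[60, 6, 46] -> max=60
step 10: append 35 -> window=[6, 46, 35] -> max=46
step 11: append 57 -> window=[46, 35, 57] -> max=57
Window #9 max = 57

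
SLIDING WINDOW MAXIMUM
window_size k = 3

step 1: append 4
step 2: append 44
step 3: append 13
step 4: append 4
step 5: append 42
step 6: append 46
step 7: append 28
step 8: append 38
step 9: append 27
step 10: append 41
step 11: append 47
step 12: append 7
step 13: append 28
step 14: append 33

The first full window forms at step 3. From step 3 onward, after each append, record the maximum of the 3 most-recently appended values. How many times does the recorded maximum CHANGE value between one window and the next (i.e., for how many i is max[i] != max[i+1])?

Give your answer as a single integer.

step 1: append 4 -> window=[4] (not full yet)
step 2: append 44 -> window=[4, 44] (not full yet)
step 3: append 13 -> window=[4, 44, 13] -> max=44
step 4: append 4 -> window=[44, 13, 4] -> max=44
step 5: append 42 -> window=[13, 4, 42] -> max=42
step 6: append 46 -> window=[4, 42, 46] -> max=46
step 7: append 28 -> window=[42, 46, 28] -> max=46
step 8: append 38 -> window=[46, 28, 38] -> max=46
step 9: append 27 -> window=[28, 38, 27] -> max=38
step 10: append 41 -> window=[38, 27, 41] -> max=41
step 11: append 47 -> window=[27, 41, 47] -> max=47
step 12: append 7 -> window=[41, 47, 7] -> max=47
step 13: append 28 -> window=[47, 7, 28] -> max=47
step 14: append 33 -> window=[7, 28, 33] -> max=33
Recorded maximums: 44 44 42 46 46 46 38 41 47 47 47 33
Changes between consecutive maximums: 6

Answer: 6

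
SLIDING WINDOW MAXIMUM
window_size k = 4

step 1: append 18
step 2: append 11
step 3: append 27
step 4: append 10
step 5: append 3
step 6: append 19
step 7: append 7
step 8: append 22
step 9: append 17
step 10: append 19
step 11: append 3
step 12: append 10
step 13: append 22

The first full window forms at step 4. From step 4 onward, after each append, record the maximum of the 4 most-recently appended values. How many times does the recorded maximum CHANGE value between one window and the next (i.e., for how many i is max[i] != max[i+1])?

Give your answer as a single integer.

Answer: 4

Derivation:
step 1: append 18 -> window=[18] (not full yet)
step 2: append 11 -> window=[18, 11] (not full yet)
step 3: append 27 -> window=[18, 11, 27] (not full yet)
step 4: append 10 -> window=[18, 11, 27, 10] -> max=27
step 5: append 3 -> window=[11, 27, 10, 3] -> max=27
step 6: append 19 -> window=[27, 10, 3, 19] -> max=27
step 7: append 7 -> window=[10, 3, 19, 7] -> max=19
step 8: append 22 -> window=[3, 19, 7, 22] -> max=22
step 9: append 17 -> window=[19, 7, 22, 17] -> max=22
step 10: append 19 -> window=[7, 22, 17, 19] -> max=22
step 11: append 3 -> window=[22, 17, 19, 3] -> max=22
step 12: append 10 -> window=[17, 19, 3, 10] -> max=19
step 13: append 22 -> window=[19, 3, 10, 22] -> max=22
Recorded maximums: 27 27 27 19 22 22 22 22 19 22
Changes between consecutive maximums: 4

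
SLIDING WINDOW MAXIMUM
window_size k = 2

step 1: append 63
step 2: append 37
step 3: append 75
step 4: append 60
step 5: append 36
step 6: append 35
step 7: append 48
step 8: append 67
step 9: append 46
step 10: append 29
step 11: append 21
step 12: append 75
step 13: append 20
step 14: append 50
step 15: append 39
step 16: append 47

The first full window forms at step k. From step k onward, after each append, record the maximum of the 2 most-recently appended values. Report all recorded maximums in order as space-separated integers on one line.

step 1: append 63 -> window=[63] (not full yet)
step 2: append 37 -> window=[63, 37] -> max=63
step 3: append 75 -> window=[37, 75] -> max=75
step 4: append 60 -> window=[75, 60] -> max=75
step 5: append 36 -> window=[60, 36] -> max=60
step 6: append 35 -> window=[36, 35] -> max=36
step 7: append 48 -> window=[35, 48] -> max=48
step 8: append 67 -> window=[48, 67] -> max=67
step 9: append 46 -> window=[67, 46] -> max=67
step 10: append 29 -> window=[46, 29] -> max=46
step 11: append 21 -> window=[29, 21] -> max=29
step 12: append 75 -> window=[21, 75] -> max=75
step 13: append 20 -> window=[75, 20] -> max=75
step 14: append 50 -> window=[20, 50] -> max=50
step 15: append 39 -> window=[50, 39] -> max=50
step 16: append 47 -> window=[39, 47] -> max=47

Answer: 63 75 75 60 36 48 67 67 46 29 75 75 50 50 47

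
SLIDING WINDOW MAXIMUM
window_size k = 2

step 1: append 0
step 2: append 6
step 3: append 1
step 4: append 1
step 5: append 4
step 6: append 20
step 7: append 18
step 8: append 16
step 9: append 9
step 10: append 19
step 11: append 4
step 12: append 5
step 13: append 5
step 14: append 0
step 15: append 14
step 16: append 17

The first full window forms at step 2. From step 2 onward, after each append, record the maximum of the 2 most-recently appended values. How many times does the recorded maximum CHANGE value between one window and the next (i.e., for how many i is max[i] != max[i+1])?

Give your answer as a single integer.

Answer: 9

Derivation:
step 1: append 0 -> window=[0] (not full yet)
step 2: append 6 -> window=[0, 6] -> max=6
step 3: append 1 -> window=[6, 1] -> max=6
step 4: append 1 -> window=[1, 1] -> max=1
step 5: append 4 -> window=[1, 4] -> max=4
step 6: append 20 -> window=[4, 20] -> max=20
step 7: append 18 -> window=[20, 18] -> max=20
step 8: append 16 -> window=[18, 16] -> max=18
step 9: append 9 -> window=[16, 9] -> max=16
step 10: append 19 -> window=[9, 19] -> max=19
step 11: append 4 -> window=[19, 4] -> max=19
step 12: append 5 -> window=[4, 5] -> max=5
step 13: append 5 -> window=[5, 5] -> max=5
step 14: append 0 -> window=[5, 0] -> max=5
step 15: append 14 -> window=[0, 14] -> max=14
step 16: append 17 -> window=[14, 17] -> max=17
Recorded maximums: 6 6 1 4 20 20 18 16 19 19 5 5 5 14 17
Changes between consecutive maximums: 9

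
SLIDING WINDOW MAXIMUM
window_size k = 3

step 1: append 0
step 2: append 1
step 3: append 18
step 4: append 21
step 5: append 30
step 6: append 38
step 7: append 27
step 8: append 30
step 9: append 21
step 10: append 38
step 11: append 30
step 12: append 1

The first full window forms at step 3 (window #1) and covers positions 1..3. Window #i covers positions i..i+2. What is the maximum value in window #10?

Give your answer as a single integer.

Answer: 38

Derivation:
step 1: append 0 -> window=[0] (not full yet)
step 2: append 1 -> window=[0, 1] (not full yet)
step 3: append 18 -> window=[0, 1, 18] -> max=18
step 4: append 21 -> window=[1, 18, 21] -> max=21
step 5: append 30 -> window=[18, 21, 30] -> max=30
step 6: append 38 -> window=[21, 30, 38] -> max=38
step 7: append 27 -> window=[30, 38, 27] -> max=38
step 8: append 30 -> window=[38, 27, 30] -> max=38
step 9: append 21 -> window=[27, 30, 21] -> max=30
step 10: append 38 -> window=[30, 21, 38] -> max=38
step 11: append 30 -> window=[21, 38, 30] -> max=38
step 12: append 1 -> window=[38, 30, 1] -> max=38
Window #10 max = 38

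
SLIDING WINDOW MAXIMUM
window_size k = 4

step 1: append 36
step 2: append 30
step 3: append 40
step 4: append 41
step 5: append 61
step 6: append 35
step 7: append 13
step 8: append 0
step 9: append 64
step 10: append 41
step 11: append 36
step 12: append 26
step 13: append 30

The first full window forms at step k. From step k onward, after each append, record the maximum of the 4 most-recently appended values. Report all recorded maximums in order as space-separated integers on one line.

step 1: append 36 -> window=[36] (not full yet)
step 2: append 30 -> window=[36, 30] (not full yet)
step 3: append 40 -> window=[36, 30, 40] (not full yet)
step 4: append 41 -> window=[36, 30, 40, 41] -> max=41
step 5: append 61 -> window=[30, 40, 41, 61] -> max=61
step 6: append 35 -> window=[40, 41, 61, 35] -> max=61
step 7: append 13 -> window=[41, 61, 35, 13] -> max=61
step 8: append 0 -> window=[61, 35, 13, 0] -> max=61
step 9: append 64 -> window=[35, 13, 0, 64] -> max=64
step 10: append 41 -> window=[13, 0, 64, 41] -> max=64
step 11: append 36 -> window=[0, 64, 41, 36] -> max=64
step 12: append 26 -> window=[64, 41, 36, 26] -> max=64
step 13: append 30 -> window=[41, 36, 26, 30] -> max=41

Answer: 41 61 61 61 61 64 64 64 64 41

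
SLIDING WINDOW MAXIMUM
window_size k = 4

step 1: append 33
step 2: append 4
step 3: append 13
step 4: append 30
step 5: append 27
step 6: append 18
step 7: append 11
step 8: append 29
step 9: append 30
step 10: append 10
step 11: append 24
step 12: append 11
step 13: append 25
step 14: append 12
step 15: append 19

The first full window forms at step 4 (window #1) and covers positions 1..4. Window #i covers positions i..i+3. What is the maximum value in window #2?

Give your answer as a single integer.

step 1: append 33 -> window=[33] (not full yet)
step 2: append 4 -> window=[33, 4] (not full yet)
step 3: append 13 -> window=[33, 4, 13] (not full yet)
step 4: append 30 -> window=[33, 4, 13, 30] -> max=33
step 5: append 27 -> window=[4, 13, 30, 27] -> max=30
Window #2 max = 30

Answer: 30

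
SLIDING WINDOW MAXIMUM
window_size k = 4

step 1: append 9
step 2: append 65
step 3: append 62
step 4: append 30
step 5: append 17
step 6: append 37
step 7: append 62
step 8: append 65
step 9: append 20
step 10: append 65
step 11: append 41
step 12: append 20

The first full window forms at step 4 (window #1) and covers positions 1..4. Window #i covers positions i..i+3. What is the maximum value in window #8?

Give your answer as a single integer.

Answer: 65

Derivation:
step 1: append 9 -> window=[9] (not full yet)
step 2: append 65 -> window=[9, 65] (not full yet)
step 3: append 62 -> window=[9, 65, 62] (not full yet)
step 4: append 30 -> window=[9, 65, 62, 30] -> max=65
step 5: append 17 -> window=[65, 62, 30, 17] -> max=65
step 6: append 37 -> window=[62, 30, 17, 37] -> max=62
step 7: append 62 -> window=[30, 17, 37, 62] -> max=62
step 8: append 65 -> window=[17, 37, 62, 65] -> max=65
step 9: append 20 -> window=[37, 62, 65, 20] -> max=65
step 10: append 65 -> window=[62, 65, 20, 65] -> max=65
step 11: append 41 -> window=[65, 20, 65, 41] -> max=65
Window #8 max = 65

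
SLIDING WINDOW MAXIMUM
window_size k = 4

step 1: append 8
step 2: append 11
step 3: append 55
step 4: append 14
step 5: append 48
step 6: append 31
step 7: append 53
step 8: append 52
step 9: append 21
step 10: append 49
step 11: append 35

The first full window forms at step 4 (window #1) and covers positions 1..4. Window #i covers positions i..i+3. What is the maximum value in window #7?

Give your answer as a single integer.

Answer: 53

Derivation:
step 1: append 8 -> window=[8] (not full yet)
step 2: append 11 -> window=[8, 11] (not full yet)
step 3: append 55 -> window=[8, 11, 55] (not full yet)
step 4: append 14 -> window=[8, 11, 55, 14] -> max=55
step 5: append 48 -> window=[11, 55, 14, 48] -> max=55
step 6: append 31 -> window=[55, 14, 48, 31] -> max=55
step 7: append 53 -> window=[14, 48, 31, 53] -> max=53
step 8: append 52 -> window=[48, 31, 53, 52] -> max=53
step 9: append 21 -> window=[31, 53, 52, 21] -> max=53
step 10: append 49 -> window=[53, 52, 21, 49] -> max=53
Window #7 max = 53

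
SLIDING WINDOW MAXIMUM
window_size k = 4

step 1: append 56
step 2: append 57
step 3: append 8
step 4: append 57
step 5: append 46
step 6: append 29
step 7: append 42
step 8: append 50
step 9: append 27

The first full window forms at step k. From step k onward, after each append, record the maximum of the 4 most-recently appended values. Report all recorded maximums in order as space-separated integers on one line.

Answer: 57 57 57 57 50 50

Derivation:
step 1: append 56 -> window=[56] (not full yet)
step 2: append 57 -> window=[56, 57] (not full yet)
step 3: append 8 -> window=[56, 57, 8] (not full yet)
step 4: append 57 -> window=[56, 57, 8, 57] -> max=57
step 5: append 46 -> window=[57, 8, 57, 46] -> max=57
step 6: append 29 -> window=[8, 57, 46, 29] -> max=57
step 7: append 42 -> window=[57, 46, 29, 42] -> max=57
step 8: append 50 -> window=[46, 29, 42, 50] -> max=50
step 9: append 27 -> window=[29, 42, 50, 27] -> max=50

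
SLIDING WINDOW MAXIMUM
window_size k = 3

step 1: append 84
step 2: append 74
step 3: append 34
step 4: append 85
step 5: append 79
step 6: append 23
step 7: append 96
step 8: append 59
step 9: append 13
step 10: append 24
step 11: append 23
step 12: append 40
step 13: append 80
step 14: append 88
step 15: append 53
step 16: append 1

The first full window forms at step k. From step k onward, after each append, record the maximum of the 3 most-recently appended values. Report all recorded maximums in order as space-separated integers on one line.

step 1: append 84 -> window=[84] (not full yet)
step 2: append 74 -> window=[84, 74] (not full yet)
step 3: append 34 -> window=[84, 74, 34] -> max=84
step 4: append 85 -> window=[74, 34, 85] -> max=85
step 5: append 79 -> window=[34, 85, 79] -> max=85
step 6: append 23 -> window=[85, 79, 23] -> max=85
step 7: append 96 -> window=[79, 23, 96] -> max=96
step 8: append 59 -> window=[23, 96, 59] -> max=96
step 9: append 13 -> window=[96, 59, 13] -> max=96
step 10: append 24 -> window=[59, 13, 24] -> max=59
step 11: append 23 -> window=[13, 24, 23] -> max=24
step 12: append 40 -> window=[24, 23, 40] -> max=40
step 13: append 80 -> window=[23, 40, 80] -> max=80
step 14: append 88 -> window=[40, 80, 88] -> max=88
step 15: append 53 -> window=[80, 88, 53] -> max=88
step 16: append 1 -> window=[88, 53, 1] -> max=88

Answer: 84 85 85 85 96 96 96 59 24 40 80 88 88 88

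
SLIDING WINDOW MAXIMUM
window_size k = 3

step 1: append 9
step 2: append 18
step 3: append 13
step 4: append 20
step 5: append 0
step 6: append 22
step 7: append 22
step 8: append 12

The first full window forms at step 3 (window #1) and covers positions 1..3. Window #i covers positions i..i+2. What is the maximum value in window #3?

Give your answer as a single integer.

Answer: 20

Derivation:
step 1: append 9 -> window=[9] (not full yet)
step 2: append 18 -> window=[9, 18] (not full yet)
step 3: append 13 -> window=[9, 18, 13] -> max=18
step 4: append 20 -> window=[18, 13, 20] -> max=20
step 5: append 0 -> window=[13, 20, 0] -> max=20
Window #3 max = 20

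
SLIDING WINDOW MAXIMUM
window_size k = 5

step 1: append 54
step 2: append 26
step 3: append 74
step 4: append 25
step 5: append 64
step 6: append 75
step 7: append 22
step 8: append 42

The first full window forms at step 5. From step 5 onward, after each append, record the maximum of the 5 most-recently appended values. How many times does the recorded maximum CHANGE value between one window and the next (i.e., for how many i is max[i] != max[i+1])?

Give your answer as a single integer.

step 1: append 54 -> window=[54] (not full yet)
step 2: append 26 -> window=[54, 26] (not full yet)
step 3: append 74 -> window=[54, 26, 74] (not full yet)
step 4: append 25 -> window=[54, 26, 74, 25] (not full yet)
step 5: append 64 -> window=[54, 26, 74, 25, 64] -> max=74
step 6: append 75 -> window=[26, 74, 25, 64, 75] -> max=75
step 7: append 22 -> window=[74, 25, 64, 75, 22] -> max=75
step 8: append 42 -> window=[25, 64, 75, 22, 42] -> max=75
Recorded maximums: 74 75 75 75
Changes between consecutive maximums: 1

Answer: 1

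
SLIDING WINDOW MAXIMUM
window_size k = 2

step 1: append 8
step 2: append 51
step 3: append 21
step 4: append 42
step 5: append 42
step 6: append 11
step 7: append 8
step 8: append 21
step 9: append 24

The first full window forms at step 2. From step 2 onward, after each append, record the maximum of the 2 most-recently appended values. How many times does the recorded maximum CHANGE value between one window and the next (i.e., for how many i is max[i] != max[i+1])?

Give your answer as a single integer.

step 1: append 8 -> window=[8] (not full yet)
step 2: append 51 -> window=[8, 51] -> max=51
step 3: append 21 -> window=[51, 21] -> max=51
step 4: append 42 -> window=[21, 42] -> max=42
step 5: append 42 -> window=[42, 42] -> max=42
step 6: append 11 -> window=[42, 11] -> max=42
step 7: append 8 -> window=[11, 8] -> max=11
step 8: append 21 -> window=[8, 21] -> max=21
step 9: append 24 -> window=[21, 24] -> max=24
Recorded maximums: 51 51 42 42 42 11 21 24
Changes between consecutive maximums: 4

Answer: 4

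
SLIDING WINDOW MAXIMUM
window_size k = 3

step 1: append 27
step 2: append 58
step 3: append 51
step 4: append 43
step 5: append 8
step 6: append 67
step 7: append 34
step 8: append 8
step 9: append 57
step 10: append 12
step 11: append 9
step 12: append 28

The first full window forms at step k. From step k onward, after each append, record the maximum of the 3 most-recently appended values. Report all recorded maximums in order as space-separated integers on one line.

step 1: append 27 -> window=[27] (not full yet)
step 2: append 58 -> window=[27, 58] (not full yet)
step 3: append 51 -> window=[27, 58, 51] -> max=58
step 4: append 43 -> window=[58, 51, 43] -> max=58
step 5: append 8 -> window=[51, 43, 8] -> max=51
step 6: append 67 -> window=[43, 8, 67] -> max=67
step 7: append 34 -> window=[8, 67, 34] -> max=67
step 8: append 8 -> window=[67, 34, 8] -> max=67
step 9: append 57 -> window=[34, 8, 57] -> max=57
step 10: append 12 -> window=[8, 57, 12] -> max=57
step 11: append 9 -> window=[57, 12, 9] -> max=57
step 12: append 28 -> window=[12, 9, 28] -> max=28

Answer: 58 58 51 67 67 67 57 57 57 28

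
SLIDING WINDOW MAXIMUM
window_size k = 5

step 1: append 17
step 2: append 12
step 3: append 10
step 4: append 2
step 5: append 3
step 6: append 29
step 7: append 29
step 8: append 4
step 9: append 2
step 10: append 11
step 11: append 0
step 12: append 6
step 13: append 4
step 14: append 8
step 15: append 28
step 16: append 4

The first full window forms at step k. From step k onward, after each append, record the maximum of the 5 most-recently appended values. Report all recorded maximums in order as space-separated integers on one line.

Answer: 17 29 29 29 29 29 29 11 11 11 28 28

Derivation:
step 1: append 17 -> window=[17] (not full yet)
step 2: append 12 -> window=[17, 12] (not full yet)
step 3: append 10 -> window=[17, 12, 10] (not full yet)
step 4: append 2 -> window=[17, 12, 10, 2] (not full yet)
step 5: append 3 -> window=[17, 12, 10, 2, 3] -> max=17
step 6: append 29 -> window=[12, 10, 2, 3, 29] -> max=29
step 7: append 29 -> window=[10, 2, 3, 29, 29] -> max=29
step 8: append 4 -> window=[2, 3, 29, 29, 4] -> max=29
step 9: append 2 -> window=[3, 29, 29, 4, 2] -> max=29
step 10: append 11 -> window=[29, 29, 4, 2, 11] -> max=29
step 11: append 0 -> window=[29, 4, 2, 11, 0] -> max=29
step 12: append 6 -> window=[4, 2, 11, 0, 6] -> max=11
step 13: append 4 -> window=[2, 11, 0, 6, 4] -> max=11
step 14: append 8 -> window=[11, 0, 6, 4, 8] -> max=11
step 15: append 28 -> window=[0, 6, 4, 8, 28] -> max=28
step 16: append 4 -> window=[6, 4, 8, 28, 4] -> max=28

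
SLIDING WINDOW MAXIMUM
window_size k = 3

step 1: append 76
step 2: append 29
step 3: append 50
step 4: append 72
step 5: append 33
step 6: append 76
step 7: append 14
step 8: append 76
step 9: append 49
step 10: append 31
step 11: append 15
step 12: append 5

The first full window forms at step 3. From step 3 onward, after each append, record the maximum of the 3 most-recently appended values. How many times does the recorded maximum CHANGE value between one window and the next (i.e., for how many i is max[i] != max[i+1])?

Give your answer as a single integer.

step 1: append 76 -> window=[76] (not full yet)
step 2: append 29 -> window=[76, 29] (not full yet)
step 3: append 50 -> window=[76, 29, 50] -> max=76
step 4: append 72 -> window=[29, 50, 72] -> max=72
step 5: append 33 -> window=[50, 72, 33] -> max=72
step 6: append 76 -> window=[72, 33, 76] -> max=76
step 7: append 14 -> window=[33, 76, 14] -> max=76
step 8: append 76 -> window=[76, 14, 76] -> max=76
step 9: append 49 -> window=[14, 76, 49] -> max=76
step 10: append 31 -> window=[76, 49, 31] -> max=76
step 11: append 15 -> window=[49, 31, 15] -> max=49
step 12: append 5 -> window=[31, 15, 5] -> max=31
Recorded maximums: 76 72 72 76 76 76 76 76 49 31
Changes between consecutive maximums: 4

Answer: 4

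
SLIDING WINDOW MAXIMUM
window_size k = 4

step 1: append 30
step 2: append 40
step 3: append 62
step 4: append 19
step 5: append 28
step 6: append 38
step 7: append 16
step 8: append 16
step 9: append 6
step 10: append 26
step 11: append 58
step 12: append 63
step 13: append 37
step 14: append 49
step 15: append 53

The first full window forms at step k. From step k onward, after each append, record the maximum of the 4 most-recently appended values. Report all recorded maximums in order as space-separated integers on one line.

step 1: append 30 -> window=[30] (not full yet)
step 2: append 40 -> window=[30, 40] (not full yet)
step 3: append 62 -> window=[30, 40, 62] (not full yet)
step 4: append 19 -> window=[30, 40, 62, 19] -> max=62
step 5: append 28 -> window=[40, 62, 19, 28] -> max=62
step 6: append 38 -> window=[62, 19, 28, 38] -> max=62
step 7: append 16 -> window=[19, 28, 38, 16] -> max=38
step 8: append 16 -> window=[28, 38, 16, 16] -> max=38
step 9: append 6 -> window=[38, 16, 16, 6] -> max=38
step 10: append 26 -> window=[16, 16, 6, 26] -> max=26
step 11: append 58 -> window=[16, 6, 26, 58] -> max=58
step 12: append 63 -> window=[6, 26, 58, 63] -> max=63
step 13: append 37 -> window=[26, 58, 63, 37] -> max=63
step 14: append 49 -> window=[58, 63, 37, 49] -> max=63
step 15: append 53 -> window=[63, 37, 49, 53] -> max=63

Answer: 62 62 62 38 38 38 26 58 63 63 63 63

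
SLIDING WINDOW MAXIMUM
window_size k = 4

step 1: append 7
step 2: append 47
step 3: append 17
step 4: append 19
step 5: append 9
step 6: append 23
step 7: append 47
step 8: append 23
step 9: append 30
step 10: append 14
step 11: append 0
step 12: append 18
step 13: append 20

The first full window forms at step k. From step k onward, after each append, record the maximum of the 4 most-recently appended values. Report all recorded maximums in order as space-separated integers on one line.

Answer: 47 47 23 47 47 47 47 30 30 20

Derivation:
step 1: append 7 -> window=[7] (not full yet)
step 2: append 47 -> window=[7, 47] (not full yet)
step 3: append 17 -> window=[7, 47, 17] (not full yet)
step 4: append 19 -> window=[7, 47, 17, 19] -> max=47
step 5: append 9 -> window=[47, 17, 19, 9] -> max=47
step 6: append 23 -> window=[17, 19, 9, 23] -> max=23
step 7: append 47 -> window=[19, 9, 23, 47] -> max=47
step 8: append 23 -> window=[9, 23, 47, 23] -> max=47
step 9: append 30 -> window=[23, 47, 23, 30] -> max=47
step 10: append 14 -> window=[47, 23, 30, 14] -> max=47
step 11: append 0 -> window=[23, 30, 14, 0] -> max=30
step 12: append 18 -> window=[30, 14, 0, 18] -> max=30
step 13: append 20 -> window=[14, 0, 18, 20] -> max=20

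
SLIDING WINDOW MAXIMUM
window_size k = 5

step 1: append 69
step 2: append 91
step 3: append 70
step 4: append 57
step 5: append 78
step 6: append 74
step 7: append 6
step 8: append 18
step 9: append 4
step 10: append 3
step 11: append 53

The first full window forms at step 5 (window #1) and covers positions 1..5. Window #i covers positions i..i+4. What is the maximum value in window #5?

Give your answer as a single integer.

Answer: 78

Derivation:
step 1: append 69 -> window=[69] (not full yet)
step 2: append 91 -> window=[69, 91] (not full yet)
step 3: append 70 -> window=[69, 91, 70] (not full yet)
step 4: append 57 -> window=[69, 91, 70, 57] (not full yet)
step 5: append 78 -> window=[69, 91, 70, 57, 78] -> max=91
step 6: append 74 -> window=[91, 70, 57, 78, 74] -> max=91
step 7: append 6 -> window=[70, 57, 78, 74, 6] -> max=78
step 8: append 18 -> window=[57, 78, 74, 6, 18] -> max=78
step 9: append 4 -> window=[78, 74, 6, 18, 4] -> max=78
Window #5 max = 78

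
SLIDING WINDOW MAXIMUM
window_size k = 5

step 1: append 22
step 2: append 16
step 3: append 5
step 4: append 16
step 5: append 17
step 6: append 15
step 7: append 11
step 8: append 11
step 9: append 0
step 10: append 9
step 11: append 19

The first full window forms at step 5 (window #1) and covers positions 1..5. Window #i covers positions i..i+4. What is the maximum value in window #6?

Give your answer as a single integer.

Answer: 15

Derivation:
step 1: append 22 -> window=[22] (not full yet)
step 2: append 16 -> window=[22, 16] (not full yet)
step 3: append 5 -> window=[22, 16, 5] (not full yet)
step 4: append 16 -> window=[22, 16, 5, 16] (not full yet)
step 5: append 17 -> window=[22, 16, 5, 16, 17] -> max=22
step 6: append 15 -> window=[16, 5, 16, 17, 15] -> max=17
step 7: append 11 -> window=[5, 16, 17, 15, 11] -> max=17
step 8: append 11 -> window=[16, 17, 15, 11, 11] -> max=17
step 9: append 0 -> window=[17, 15, 11, 11, 0] -> max=17
step 10: append 9 -> window=[15, 11, 11, 0, 9] -> max=15
Window #6 max = 15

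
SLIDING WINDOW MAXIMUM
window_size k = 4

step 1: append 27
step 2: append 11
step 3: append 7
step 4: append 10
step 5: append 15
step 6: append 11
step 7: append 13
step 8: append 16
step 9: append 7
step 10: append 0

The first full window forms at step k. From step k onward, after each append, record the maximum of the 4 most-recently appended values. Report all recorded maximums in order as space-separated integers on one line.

step 1: append 27 -> window=[27] (not full yet)
step 2: append 11 -> window=[27, 11] (not full yet)
step 3: append 7 -> window=[27, 11, 7] (not full yet)
step 4: append 10 -> window=[27, 11, 7, 10] -> max=27
step 5: append 15 -> window=[11, 7, 10, 15] -> max=15
step 6: append 11 -> window=[7, 10, 15, 11] -> max=15
step 7: append 13 -> window=[10, 15, 11, 13] -> max=15
step 8: append 16 -> window=[15, 11, 13, 16] -> max=16
step 9: append 7 -> window=[11, 13, 16, 7] -> max=16
step 10: append 0 -> window=[13, 16, 7, 0] -> max=16

Answer: 27 15 15 15 16 16 16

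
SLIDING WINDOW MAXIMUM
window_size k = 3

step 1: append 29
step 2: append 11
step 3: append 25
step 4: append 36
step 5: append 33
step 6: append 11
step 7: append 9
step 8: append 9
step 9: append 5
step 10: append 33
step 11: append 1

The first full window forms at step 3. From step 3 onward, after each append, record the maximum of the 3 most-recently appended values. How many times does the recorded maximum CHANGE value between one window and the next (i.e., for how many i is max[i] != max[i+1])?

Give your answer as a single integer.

step 1: append 29 -> window=[29] (not full yet)
step 2: append 11 -> window=[29, 11] (not full yet)
step 3: append 25 -> window=[29, 11, 25] -> max=29
step 4: append 36 -> window=[11, 25, 36] -> max=36
step 5: append 33 -> window=[25, 36, 33] -> max=36
step 6: append 11 -> window=[36, 33, 11] -> max=36
step 7: append 9 -> window=[33, 11, 9] -> max=33
step 8: append 9 -> window=[11, 9, 9] -> max=11
step 9: append 5 -> window=[9, 9, 5] -> max=9
step 10: append 33 -> window=[9, 5, 33] -> max=33
step 11: append 1 -> window=[5, 33, 1] -> max=33
Recorded maximums: 29 36 36 36 33 11 9 33 33
Changes between consecutive maximums: 5

Answer: 5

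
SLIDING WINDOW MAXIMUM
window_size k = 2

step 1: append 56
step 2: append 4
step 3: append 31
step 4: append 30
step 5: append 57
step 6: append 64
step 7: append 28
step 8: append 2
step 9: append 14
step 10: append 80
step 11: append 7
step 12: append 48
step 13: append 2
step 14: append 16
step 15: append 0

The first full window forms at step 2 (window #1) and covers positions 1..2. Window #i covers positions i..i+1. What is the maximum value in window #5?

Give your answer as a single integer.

Answer: 64

Derivation:
step 1: append 56 -> window=[56] (not full yet)
step 2: append 4 -> window=[56, 4] -> max=56
step 3: append 31 -> window=[4, 31] -> max=31
step 4: append 30 -> window=[31, 30] -> max=31
step 5: append 57 -> window=[30, 57] -> max=57
step 6: append 64 -> window=[57, 64] -> max=64
Window #5 max = 64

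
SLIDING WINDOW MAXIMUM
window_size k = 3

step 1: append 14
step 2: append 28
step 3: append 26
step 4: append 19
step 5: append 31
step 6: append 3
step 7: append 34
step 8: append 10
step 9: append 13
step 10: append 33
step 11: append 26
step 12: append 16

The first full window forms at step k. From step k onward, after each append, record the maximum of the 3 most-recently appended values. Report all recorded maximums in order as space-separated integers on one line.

Answer: 28 28 31 31 34 34 34 33 33 33

Derivation:
step 1: append 14 -> window=[14] (not full yet)
step 2: append 28 -> window=[14, 28] (not full yet)
step 3: append 26 -> window=[14, 28, 26] -> max=28
step 4: append 19 -> window=[28, 26, 19] -> max=28
step 5: append 31 -> window=[26, 19, 31] -> max=31
step 6: append 3 -> window=[19, 31, 3] -> max=31
step 7: append 34 -> window=[31, 3, 34] -> max=34
step 8: append 10 -> window=[3, 34, 10] -> max=34
step 9: append 13 -> window=[34, 10, 13] -> max=34
step 10: append 33 -> window=[10, 13, 33] -> max=33
step 11: append 26 -> window=[13, 33, 26] -> max=33
step 12: append 16 -> window=[33, 26, 16] -> max=33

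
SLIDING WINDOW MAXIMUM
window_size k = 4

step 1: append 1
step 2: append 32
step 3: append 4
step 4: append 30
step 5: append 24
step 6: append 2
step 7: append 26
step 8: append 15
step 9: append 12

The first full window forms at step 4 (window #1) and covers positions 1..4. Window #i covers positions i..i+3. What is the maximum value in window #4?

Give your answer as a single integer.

step 1: append 1 -> window=[1] (not full yet)
step 2: append 32 -> window=[1, 32] (not full yet)
step 3: append 4 -> window=[1, 32, 4] (not full yet)
step 4: append 30 -> window=[1, 32, 4, 30] -> max=32
step 5: append 24 -> window=[32, 4, 30, 24] -> max=32
step 6: append 2 -> window=[4, 30, 24, 2] -> max=30
step 7: append 26 -> window=[30, 24, 2, 26] -> max=30
Window #4 max = 30

Answer: 30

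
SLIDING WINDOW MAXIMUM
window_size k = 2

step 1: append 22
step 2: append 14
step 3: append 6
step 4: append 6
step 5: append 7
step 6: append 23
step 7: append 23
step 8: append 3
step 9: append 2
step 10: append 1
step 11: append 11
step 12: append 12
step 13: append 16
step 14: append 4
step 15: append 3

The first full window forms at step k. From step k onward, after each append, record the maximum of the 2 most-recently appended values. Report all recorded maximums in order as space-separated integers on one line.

Answer: 22 14 6 7 23 23 23 3 2 11 12 16 16 4

Derivation:
step 1: append 22 -> window=[22] (not full yet)
step 2: append 14 -> window=[22, 14] -> max=22
step 3: append 6 -> window=[14, 6] -> max=14
step 4: append 6 -> window=[6, 6] -> max=6
step 5: append 7 -> window=[6, 7] -> max=7
step 6: append 23 -> window=[7, 23] -> max=23
step 7: append 23 -> window=[23, 23] -> max=23
step 8: append 3 -> window=[23, 3] -> max=23
step 9: append 2 -> window=[3, 2] -> max=3
step 10: append 1 -> window=[2, 1] -> max=2
step 11: append 11 -> window=[1, 11] -> max=11
step 12: append 12 -> window=[11, 12] -> max=12
step 13: append 16 -> window=[12, 16] -> max=16
step 14: append 4 -> window=[16, 4] -> max=16
step 15: append 3 -> window=[4, 3] -> max=4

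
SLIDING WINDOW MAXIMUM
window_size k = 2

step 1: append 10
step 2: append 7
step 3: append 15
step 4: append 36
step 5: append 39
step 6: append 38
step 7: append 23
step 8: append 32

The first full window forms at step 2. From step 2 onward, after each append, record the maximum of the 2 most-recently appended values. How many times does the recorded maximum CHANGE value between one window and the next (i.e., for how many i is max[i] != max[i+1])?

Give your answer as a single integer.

step 1: append 10 -> window=[10] (not full yet)
step 2: append 7 -> window=[10, 7] -> max=10
step 3: append 15 -> window=[7, 15] -> max=15
step 4: append 36 -> window=[15, 36] -> max=36
step 5: append 39 -> window=[36, 39] -> max=39
step 6: append 38 -> window=[39, 38] -> max=39
step 7: append 23 -> window=[38, 23] -> max=38
step 8: append 32 -> window=[23, 32] -> max=32
Recorded maximums: 10 15 36 39 39 38 32
Changes between consecutive maximums: 5

Answer: 5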